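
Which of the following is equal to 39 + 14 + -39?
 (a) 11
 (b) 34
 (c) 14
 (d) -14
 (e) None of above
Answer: c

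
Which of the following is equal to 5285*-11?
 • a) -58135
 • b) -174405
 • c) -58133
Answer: a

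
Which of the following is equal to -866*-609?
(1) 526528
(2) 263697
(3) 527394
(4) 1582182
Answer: 3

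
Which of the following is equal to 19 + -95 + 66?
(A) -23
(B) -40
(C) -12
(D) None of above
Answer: D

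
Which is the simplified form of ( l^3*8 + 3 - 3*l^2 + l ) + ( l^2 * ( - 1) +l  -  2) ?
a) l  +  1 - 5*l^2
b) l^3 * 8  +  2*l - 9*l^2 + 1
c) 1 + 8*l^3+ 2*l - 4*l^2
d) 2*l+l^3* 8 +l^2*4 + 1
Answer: c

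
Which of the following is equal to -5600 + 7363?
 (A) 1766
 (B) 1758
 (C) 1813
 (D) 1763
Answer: D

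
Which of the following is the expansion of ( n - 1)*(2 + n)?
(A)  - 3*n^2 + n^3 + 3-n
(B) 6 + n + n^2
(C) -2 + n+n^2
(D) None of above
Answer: C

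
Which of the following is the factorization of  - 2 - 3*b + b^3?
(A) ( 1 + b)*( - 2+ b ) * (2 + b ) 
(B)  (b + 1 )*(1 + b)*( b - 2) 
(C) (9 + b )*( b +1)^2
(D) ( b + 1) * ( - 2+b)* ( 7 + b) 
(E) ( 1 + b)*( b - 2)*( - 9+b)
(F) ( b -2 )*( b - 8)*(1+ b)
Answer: B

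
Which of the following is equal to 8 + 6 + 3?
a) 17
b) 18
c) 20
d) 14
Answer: a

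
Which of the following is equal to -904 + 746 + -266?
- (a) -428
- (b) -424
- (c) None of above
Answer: b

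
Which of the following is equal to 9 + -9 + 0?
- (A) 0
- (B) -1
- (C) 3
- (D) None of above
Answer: A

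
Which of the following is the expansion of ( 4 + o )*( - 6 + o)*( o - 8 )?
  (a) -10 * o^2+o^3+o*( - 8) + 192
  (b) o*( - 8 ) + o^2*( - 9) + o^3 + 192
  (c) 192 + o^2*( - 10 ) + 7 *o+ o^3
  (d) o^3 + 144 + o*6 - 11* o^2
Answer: a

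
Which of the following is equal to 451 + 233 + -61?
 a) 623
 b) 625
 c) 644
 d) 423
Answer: a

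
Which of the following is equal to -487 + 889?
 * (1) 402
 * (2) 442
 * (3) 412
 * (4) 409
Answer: 1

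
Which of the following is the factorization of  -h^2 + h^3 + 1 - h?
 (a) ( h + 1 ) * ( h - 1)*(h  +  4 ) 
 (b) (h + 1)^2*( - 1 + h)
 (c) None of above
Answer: c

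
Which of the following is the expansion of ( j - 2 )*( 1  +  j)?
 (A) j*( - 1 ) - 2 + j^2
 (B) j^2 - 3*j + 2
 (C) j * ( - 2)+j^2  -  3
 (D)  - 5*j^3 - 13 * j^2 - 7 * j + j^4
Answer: A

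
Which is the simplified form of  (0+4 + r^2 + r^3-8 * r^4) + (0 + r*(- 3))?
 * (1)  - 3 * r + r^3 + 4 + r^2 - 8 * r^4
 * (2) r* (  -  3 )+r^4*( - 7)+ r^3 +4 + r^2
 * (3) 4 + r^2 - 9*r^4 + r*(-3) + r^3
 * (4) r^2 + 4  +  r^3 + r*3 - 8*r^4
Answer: 1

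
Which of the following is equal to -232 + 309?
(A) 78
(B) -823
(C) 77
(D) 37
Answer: C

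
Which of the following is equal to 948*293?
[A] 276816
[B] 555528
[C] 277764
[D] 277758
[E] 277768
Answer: C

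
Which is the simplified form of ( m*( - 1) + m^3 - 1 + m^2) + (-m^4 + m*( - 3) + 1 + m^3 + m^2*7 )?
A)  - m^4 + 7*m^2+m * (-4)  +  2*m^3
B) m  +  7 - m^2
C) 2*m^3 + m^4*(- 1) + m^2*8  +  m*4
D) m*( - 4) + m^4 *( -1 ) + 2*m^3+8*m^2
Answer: D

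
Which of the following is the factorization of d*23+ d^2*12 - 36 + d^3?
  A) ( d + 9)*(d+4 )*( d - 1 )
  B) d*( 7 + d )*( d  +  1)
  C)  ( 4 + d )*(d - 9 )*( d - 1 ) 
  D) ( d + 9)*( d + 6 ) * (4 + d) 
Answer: A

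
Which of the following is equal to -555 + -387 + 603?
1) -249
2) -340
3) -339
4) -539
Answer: 3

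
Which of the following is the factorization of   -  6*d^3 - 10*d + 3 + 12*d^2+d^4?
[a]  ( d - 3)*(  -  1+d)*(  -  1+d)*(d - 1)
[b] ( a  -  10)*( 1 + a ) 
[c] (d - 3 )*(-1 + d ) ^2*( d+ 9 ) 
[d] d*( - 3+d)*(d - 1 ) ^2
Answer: a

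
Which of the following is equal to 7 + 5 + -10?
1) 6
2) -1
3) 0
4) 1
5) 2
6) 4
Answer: 5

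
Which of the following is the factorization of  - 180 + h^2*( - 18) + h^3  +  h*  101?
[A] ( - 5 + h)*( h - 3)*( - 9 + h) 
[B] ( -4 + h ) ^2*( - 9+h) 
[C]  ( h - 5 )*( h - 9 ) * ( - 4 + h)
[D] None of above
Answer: C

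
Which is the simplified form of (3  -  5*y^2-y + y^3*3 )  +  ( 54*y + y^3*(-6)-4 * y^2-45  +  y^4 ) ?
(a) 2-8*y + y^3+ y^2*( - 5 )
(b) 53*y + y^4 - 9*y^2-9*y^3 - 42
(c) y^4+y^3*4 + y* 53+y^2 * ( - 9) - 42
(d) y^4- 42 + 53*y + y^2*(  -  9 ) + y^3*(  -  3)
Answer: d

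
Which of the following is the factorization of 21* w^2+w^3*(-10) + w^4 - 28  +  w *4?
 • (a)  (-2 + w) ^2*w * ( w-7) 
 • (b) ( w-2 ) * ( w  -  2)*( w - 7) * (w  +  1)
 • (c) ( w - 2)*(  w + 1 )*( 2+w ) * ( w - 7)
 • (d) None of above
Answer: b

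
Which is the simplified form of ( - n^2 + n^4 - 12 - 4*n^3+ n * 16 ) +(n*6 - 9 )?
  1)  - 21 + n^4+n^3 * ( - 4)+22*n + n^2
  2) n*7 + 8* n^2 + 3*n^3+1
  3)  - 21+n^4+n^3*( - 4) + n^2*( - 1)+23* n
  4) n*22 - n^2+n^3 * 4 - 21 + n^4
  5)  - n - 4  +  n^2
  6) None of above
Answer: 6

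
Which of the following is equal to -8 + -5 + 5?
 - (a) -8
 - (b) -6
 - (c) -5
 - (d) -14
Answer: a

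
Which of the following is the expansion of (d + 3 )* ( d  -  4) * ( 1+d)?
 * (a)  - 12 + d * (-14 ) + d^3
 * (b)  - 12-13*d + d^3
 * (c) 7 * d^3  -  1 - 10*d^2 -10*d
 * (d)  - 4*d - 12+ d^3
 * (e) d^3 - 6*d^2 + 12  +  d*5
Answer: b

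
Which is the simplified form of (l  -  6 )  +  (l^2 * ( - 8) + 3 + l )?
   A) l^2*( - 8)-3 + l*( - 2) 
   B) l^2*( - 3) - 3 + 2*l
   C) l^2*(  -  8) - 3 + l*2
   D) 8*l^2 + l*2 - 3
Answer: C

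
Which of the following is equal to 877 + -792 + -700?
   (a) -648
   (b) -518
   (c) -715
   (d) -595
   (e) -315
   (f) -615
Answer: f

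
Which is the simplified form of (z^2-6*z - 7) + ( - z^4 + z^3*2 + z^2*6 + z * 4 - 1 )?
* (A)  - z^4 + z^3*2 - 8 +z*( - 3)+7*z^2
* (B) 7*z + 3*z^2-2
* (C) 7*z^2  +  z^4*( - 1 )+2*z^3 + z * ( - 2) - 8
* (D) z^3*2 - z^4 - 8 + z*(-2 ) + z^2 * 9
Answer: C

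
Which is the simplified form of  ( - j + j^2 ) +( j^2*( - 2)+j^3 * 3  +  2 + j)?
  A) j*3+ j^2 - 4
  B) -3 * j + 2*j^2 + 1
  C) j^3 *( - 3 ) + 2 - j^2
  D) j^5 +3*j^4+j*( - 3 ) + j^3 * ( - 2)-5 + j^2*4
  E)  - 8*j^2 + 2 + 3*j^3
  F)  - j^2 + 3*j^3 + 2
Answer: F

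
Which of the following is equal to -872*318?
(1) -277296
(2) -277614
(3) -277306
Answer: 1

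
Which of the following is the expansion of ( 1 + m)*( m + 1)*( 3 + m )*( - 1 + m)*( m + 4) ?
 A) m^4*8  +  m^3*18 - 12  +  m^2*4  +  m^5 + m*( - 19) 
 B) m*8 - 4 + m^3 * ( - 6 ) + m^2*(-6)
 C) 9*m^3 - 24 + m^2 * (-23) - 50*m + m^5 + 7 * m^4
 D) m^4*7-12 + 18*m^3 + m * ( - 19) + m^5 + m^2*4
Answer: A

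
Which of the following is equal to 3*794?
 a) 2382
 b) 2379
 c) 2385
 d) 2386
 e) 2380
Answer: a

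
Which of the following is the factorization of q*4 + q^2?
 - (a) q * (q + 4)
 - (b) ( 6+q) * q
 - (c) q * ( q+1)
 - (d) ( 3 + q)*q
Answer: a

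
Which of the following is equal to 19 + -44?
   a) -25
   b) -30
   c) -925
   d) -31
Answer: a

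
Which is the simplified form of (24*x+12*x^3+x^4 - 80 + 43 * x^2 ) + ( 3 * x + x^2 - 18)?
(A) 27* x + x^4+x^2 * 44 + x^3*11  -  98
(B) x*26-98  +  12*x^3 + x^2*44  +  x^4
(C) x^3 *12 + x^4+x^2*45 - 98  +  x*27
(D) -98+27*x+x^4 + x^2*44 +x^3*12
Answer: D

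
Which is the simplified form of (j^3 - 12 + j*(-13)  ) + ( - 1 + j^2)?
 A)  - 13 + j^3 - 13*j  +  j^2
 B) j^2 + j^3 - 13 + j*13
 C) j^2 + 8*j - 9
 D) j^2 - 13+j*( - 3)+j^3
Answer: A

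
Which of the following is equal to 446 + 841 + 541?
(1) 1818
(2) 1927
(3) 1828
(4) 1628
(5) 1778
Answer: 3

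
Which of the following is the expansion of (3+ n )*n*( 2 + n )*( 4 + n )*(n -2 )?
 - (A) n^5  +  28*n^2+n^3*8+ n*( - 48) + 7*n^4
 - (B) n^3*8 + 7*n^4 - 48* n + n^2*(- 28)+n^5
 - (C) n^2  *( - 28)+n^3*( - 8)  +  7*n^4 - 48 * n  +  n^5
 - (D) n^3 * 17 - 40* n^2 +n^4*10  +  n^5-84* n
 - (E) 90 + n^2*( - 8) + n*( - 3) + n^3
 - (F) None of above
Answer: B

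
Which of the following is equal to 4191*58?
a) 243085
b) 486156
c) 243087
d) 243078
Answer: d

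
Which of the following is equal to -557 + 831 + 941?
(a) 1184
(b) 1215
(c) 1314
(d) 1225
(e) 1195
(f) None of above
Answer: b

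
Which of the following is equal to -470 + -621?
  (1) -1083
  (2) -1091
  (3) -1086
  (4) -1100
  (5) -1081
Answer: 2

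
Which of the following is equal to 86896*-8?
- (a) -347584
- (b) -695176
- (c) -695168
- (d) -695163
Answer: c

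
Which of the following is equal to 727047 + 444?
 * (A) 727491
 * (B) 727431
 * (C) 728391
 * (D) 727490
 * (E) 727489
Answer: A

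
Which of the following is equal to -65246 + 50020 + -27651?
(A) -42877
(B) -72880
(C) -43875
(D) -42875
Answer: A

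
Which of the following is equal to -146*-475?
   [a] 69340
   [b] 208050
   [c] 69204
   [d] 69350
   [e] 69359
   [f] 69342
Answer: d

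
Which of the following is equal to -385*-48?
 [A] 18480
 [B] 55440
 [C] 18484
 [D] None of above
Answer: A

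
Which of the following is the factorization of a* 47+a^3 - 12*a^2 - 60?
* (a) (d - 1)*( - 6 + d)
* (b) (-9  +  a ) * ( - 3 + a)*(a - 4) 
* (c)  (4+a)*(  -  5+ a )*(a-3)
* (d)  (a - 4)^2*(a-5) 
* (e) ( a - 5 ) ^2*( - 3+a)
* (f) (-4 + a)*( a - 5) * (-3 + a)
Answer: f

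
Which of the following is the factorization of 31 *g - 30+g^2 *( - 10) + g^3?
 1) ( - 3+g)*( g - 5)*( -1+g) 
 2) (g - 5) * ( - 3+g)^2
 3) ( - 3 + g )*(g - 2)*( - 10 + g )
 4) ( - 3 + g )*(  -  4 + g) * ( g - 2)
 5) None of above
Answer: 5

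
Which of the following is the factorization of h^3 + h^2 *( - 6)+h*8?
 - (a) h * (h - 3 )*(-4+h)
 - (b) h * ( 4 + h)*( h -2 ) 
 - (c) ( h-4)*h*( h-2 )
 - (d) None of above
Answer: c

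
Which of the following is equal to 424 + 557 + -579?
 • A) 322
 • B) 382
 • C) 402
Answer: C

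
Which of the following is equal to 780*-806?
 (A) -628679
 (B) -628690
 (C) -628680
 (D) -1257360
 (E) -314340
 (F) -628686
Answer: C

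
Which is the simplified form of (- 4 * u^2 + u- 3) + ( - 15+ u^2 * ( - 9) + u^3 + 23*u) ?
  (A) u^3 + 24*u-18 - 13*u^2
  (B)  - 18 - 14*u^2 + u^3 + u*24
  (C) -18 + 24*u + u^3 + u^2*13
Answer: A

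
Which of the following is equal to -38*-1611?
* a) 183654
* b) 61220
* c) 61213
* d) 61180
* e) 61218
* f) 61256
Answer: e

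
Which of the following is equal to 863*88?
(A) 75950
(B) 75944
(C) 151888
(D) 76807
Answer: B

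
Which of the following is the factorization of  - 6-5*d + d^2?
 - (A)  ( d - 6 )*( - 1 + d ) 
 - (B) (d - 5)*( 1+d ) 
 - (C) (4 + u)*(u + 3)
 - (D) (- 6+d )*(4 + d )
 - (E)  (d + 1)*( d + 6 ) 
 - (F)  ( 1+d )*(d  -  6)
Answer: F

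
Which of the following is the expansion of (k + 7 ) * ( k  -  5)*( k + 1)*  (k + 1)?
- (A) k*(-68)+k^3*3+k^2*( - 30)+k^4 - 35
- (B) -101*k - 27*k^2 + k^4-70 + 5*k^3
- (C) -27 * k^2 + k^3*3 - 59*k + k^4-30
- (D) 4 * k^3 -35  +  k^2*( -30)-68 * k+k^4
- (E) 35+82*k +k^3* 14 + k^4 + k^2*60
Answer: D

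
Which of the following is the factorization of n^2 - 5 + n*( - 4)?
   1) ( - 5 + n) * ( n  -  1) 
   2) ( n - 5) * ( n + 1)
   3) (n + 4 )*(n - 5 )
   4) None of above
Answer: 2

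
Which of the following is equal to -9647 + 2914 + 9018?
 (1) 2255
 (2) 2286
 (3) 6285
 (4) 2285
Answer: 4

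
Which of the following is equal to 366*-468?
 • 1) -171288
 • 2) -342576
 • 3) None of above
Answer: 1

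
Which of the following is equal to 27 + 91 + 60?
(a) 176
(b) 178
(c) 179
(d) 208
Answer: b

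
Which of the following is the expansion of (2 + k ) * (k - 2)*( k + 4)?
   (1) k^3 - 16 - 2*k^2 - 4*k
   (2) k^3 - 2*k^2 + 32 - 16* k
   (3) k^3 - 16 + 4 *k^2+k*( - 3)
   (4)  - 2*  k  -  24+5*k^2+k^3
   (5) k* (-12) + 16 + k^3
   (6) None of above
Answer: 6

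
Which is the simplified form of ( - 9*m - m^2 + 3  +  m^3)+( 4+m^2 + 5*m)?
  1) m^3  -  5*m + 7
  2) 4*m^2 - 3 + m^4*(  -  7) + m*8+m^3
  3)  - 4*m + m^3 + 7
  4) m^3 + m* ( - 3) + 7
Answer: 3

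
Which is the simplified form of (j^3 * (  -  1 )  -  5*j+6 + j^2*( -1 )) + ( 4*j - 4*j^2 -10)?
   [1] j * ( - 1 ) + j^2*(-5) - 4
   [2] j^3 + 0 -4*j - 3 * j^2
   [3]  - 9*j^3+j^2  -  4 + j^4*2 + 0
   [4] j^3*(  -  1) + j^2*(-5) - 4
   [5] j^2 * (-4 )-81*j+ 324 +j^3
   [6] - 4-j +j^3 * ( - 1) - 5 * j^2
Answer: 6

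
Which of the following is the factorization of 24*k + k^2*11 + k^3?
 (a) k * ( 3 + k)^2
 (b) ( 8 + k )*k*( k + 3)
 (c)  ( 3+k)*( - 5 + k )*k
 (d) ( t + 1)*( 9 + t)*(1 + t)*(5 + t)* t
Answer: b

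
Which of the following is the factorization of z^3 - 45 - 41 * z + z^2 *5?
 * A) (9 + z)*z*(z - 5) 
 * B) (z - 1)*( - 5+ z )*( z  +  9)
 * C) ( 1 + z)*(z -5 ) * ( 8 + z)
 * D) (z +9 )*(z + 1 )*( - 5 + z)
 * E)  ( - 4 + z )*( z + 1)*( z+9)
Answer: D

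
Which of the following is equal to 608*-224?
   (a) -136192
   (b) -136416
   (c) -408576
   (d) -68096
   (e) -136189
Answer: a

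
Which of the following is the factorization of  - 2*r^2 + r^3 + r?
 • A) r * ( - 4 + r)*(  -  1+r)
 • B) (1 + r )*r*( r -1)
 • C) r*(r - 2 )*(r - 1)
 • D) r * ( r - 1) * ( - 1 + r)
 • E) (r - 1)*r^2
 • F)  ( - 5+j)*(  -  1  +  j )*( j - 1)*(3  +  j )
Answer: D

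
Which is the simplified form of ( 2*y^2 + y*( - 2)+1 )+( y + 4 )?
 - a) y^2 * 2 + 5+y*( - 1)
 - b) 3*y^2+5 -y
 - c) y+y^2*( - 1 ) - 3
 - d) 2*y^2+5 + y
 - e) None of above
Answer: a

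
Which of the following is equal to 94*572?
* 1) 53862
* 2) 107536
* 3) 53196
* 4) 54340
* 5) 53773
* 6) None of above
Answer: 6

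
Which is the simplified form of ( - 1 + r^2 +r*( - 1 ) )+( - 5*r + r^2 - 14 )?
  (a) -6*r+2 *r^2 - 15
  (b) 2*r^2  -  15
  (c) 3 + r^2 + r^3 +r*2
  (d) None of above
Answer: a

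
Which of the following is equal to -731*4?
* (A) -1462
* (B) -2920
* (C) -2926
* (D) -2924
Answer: D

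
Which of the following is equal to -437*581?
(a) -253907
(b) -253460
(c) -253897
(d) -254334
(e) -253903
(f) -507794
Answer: c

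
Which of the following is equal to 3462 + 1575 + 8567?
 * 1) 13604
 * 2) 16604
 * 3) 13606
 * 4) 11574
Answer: 1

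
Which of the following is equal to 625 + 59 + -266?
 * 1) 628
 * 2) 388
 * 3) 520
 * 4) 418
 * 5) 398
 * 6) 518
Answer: 4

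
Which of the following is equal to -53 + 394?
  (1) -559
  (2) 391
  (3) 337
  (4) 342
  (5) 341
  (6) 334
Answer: 5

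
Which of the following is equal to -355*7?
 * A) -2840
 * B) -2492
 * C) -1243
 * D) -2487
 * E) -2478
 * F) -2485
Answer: F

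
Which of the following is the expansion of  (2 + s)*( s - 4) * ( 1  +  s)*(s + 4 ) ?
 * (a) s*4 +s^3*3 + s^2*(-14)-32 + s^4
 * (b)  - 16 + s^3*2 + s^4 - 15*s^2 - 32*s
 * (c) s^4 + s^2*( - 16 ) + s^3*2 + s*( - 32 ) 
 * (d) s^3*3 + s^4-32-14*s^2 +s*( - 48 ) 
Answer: d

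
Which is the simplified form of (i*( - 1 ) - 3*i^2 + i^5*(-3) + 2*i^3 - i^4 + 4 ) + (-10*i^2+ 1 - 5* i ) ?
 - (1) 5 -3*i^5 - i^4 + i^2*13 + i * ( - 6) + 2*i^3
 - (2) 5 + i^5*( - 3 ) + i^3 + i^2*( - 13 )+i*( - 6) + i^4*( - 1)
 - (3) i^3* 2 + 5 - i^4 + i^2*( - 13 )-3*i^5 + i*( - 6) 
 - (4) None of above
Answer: 3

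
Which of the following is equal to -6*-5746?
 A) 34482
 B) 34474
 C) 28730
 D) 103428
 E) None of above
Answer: E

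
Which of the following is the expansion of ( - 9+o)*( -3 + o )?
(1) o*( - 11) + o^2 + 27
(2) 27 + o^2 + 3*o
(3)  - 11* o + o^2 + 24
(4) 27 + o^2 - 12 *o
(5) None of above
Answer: 4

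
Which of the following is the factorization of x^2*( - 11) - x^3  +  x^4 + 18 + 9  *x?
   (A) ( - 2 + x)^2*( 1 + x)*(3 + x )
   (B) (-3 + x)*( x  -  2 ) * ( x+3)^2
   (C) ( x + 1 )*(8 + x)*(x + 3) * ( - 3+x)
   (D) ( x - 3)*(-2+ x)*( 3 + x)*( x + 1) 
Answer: D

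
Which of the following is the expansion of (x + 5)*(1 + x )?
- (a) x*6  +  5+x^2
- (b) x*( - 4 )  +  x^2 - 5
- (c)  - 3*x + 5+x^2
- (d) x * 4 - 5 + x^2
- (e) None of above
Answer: a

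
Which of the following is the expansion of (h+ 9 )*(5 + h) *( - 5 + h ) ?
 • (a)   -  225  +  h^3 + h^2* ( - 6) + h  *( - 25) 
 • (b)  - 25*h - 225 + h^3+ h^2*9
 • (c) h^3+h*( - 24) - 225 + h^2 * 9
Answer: b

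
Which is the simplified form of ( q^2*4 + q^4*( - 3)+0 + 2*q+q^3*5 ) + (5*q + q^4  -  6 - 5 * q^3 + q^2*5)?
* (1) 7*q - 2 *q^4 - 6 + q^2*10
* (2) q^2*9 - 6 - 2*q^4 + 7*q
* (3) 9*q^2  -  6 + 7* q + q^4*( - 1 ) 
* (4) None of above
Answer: 2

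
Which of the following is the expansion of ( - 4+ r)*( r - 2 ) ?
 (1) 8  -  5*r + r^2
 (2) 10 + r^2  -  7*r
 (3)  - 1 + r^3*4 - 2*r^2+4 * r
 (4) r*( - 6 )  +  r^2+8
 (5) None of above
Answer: 4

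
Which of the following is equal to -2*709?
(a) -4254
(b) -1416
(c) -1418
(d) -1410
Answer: c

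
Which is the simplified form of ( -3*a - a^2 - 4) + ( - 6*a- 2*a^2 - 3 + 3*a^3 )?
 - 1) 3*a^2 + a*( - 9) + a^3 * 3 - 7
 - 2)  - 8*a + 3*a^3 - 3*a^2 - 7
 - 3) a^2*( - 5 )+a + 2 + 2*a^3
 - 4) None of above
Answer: 4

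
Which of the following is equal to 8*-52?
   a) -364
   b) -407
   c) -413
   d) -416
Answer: d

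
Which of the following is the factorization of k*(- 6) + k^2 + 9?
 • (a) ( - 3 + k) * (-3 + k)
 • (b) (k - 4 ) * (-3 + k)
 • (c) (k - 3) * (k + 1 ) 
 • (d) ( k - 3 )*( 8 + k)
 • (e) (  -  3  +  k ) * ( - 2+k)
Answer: a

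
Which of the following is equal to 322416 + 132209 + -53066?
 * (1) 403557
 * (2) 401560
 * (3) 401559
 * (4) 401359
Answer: 3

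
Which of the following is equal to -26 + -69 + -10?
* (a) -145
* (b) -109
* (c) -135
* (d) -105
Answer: d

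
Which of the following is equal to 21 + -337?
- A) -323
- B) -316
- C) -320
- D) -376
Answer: B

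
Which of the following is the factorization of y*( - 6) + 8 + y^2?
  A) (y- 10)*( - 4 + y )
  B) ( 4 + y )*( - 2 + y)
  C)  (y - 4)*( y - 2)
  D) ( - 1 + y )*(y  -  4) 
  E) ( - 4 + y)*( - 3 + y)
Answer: C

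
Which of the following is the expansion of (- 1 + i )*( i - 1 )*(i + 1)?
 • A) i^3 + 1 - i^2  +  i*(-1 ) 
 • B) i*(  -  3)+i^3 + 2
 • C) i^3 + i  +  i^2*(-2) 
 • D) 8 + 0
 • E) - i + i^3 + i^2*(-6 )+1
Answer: A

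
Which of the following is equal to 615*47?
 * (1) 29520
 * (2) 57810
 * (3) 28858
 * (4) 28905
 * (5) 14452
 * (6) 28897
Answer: 4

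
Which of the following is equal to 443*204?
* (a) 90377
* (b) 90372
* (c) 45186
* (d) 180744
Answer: b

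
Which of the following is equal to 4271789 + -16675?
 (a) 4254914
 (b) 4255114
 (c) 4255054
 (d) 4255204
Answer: b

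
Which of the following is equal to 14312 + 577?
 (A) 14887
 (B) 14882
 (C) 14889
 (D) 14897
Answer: C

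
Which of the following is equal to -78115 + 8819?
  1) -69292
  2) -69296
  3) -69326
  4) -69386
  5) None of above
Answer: 2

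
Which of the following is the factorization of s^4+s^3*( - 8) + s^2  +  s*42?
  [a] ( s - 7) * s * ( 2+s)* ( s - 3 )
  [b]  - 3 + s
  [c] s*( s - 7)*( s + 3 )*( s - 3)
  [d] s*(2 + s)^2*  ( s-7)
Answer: a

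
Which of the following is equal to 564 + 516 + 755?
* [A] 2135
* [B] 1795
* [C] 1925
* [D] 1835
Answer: D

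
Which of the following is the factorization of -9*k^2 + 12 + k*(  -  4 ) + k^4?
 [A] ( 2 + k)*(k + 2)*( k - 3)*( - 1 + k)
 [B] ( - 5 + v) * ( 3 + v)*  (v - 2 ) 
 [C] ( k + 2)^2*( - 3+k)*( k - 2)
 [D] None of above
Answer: A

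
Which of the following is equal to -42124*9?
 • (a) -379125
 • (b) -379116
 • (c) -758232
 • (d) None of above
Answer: b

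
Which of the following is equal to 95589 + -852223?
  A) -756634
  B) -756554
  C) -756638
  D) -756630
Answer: A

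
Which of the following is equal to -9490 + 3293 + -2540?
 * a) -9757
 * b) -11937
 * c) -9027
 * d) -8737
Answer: d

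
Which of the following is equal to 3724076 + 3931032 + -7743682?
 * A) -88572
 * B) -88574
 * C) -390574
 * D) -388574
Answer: B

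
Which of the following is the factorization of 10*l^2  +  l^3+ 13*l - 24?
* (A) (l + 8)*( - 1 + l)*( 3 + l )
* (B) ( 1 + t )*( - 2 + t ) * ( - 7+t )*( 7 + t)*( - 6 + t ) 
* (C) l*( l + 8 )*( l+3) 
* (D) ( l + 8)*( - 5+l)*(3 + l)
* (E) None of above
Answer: A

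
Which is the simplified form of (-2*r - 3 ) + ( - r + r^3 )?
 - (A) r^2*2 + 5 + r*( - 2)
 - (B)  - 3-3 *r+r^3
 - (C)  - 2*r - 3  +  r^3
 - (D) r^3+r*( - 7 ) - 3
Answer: B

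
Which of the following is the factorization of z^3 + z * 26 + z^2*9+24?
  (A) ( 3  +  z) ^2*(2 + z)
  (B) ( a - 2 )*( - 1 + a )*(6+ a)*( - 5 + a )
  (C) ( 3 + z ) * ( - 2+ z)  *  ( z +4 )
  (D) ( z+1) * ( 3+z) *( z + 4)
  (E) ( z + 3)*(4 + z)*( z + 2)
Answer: E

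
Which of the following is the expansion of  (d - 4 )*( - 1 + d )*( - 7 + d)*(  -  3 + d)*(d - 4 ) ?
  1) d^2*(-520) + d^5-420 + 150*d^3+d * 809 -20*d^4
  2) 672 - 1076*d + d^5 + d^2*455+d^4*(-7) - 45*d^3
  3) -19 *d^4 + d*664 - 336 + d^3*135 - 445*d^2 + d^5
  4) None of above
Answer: 3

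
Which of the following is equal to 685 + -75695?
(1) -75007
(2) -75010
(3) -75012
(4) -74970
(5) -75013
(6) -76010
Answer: 2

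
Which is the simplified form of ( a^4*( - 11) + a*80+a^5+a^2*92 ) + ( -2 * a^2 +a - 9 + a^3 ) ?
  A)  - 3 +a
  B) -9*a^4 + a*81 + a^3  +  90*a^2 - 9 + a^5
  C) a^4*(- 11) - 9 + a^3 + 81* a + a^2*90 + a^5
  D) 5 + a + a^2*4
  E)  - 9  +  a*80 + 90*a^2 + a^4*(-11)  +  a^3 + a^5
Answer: C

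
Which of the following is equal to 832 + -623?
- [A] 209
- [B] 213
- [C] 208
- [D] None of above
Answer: A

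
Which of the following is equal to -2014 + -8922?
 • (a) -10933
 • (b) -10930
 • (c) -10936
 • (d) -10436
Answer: c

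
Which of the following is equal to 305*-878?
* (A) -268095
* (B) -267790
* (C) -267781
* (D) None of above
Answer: B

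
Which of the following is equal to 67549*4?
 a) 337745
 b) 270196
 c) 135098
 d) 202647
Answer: b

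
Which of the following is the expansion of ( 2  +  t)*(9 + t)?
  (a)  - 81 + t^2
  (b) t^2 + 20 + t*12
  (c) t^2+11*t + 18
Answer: c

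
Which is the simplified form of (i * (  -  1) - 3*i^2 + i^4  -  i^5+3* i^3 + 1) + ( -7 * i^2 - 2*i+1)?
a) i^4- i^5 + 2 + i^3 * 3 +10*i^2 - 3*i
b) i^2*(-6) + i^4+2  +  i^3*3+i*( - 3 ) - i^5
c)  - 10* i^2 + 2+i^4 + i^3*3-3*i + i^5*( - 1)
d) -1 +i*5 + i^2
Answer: c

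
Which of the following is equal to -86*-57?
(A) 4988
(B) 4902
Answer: B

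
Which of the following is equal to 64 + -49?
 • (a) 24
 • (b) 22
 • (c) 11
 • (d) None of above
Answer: d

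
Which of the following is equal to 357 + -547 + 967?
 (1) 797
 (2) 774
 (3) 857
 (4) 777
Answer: 4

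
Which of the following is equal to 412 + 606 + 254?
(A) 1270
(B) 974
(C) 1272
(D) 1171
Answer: C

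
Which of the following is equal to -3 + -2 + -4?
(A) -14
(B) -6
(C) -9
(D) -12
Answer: C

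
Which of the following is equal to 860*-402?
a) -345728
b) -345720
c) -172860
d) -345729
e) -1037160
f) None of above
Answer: b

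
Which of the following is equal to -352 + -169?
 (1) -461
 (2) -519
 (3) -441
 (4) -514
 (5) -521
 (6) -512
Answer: 5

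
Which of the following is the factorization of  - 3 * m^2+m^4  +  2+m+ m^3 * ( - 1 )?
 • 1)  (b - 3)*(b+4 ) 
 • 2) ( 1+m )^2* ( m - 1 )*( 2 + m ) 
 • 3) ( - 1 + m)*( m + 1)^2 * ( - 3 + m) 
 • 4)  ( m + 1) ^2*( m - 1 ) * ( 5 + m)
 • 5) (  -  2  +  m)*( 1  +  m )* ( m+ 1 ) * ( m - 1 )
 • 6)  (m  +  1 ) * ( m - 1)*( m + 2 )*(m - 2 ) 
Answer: 5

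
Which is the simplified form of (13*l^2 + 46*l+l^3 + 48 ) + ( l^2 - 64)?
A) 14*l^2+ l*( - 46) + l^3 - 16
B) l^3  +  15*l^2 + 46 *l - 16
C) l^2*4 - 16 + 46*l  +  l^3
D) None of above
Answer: D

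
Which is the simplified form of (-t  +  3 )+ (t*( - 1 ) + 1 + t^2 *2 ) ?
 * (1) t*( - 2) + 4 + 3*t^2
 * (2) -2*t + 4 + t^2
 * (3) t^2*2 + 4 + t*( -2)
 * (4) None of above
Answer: 3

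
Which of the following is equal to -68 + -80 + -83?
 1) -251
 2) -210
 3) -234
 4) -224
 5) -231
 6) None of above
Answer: 5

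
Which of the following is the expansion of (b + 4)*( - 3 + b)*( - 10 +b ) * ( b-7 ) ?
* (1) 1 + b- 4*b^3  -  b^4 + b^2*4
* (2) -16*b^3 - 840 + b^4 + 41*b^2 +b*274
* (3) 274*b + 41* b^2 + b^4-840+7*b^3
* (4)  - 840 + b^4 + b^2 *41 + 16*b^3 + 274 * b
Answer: 2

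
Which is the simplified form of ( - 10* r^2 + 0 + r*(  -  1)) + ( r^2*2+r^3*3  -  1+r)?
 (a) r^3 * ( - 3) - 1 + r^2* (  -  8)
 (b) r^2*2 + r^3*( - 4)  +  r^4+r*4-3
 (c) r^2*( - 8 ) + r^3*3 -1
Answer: c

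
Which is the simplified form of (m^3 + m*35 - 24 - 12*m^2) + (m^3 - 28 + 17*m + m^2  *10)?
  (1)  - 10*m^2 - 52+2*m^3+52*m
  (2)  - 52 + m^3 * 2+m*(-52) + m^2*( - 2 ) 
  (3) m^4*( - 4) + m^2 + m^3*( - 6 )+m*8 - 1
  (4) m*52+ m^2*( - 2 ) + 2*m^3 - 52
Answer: 4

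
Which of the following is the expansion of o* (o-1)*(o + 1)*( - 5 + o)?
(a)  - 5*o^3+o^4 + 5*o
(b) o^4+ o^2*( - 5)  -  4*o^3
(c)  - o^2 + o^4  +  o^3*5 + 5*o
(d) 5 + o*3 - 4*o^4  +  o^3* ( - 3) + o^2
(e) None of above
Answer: e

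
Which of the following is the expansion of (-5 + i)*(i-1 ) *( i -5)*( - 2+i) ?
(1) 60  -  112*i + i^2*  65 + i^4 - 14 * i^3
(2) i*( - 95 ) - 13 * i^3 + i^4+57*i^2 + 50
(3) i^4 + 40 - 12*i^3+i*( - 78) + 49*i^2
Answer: 2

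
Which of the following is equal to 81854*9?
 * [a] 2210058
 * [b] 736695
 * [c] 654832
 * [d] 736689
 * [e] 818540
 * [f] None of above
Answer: f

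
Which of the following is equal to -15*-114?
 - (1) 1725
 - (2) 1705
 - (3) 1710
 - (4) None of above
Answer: 3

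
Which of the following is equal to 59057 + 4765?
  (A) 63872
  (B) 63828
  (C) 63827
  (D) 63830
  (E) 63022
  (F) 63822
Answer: F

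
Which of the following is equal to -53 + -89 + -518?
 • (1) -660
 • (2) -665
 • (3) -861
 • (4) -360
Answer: 1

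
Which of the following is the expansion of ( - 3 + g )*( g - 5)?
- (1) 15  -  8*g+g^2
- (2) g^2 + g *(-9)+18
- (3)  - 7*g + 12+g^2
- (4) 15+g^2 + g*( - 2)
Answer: 1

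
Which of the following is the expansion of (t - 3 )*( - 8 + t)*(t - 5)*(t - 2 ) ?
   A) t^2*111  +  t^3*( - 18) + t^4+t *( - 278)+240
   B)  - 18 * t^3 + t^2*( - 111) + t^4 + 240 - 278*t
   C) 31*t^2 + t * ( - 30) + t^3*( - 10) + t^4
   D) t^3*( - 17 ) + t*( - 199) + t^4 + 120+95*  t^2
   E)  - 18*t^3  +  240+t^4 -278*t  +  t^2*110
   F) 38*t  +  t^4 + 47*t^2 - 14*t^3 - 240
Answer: A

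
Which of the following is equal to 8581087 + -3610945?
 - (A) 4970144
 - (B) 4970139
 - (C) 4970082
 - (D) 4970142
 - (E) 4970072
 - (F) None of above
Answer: D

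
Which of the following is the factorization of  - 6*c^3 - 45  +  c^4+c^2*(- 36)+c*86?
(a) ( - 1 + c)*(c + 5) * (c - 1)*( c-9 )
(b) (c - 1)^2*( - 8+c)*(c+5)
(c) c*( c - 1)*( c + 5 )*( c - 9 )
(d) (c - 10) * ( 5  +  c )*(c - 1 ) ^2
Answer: a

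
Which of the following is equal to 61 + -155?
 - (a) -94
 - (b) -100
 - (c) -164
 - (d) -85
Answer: a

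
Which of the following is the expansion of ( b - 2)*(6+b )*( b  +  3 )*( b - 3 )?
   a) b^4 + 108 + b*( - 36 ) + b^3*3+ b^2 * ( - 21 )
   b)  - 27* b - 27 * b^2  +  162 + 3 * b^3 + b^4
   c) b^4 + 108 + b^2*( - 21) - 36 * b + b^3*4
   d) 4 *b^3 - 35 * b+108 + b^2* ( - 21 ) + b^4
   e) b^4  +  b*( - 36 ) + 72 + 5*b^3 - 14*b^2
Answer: c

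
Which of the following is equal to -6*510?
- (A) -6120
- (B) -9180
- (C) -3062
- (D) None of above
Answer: D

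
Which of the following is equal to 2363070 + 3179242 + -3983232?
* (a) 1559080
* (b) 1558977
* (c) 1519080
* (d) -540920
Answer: a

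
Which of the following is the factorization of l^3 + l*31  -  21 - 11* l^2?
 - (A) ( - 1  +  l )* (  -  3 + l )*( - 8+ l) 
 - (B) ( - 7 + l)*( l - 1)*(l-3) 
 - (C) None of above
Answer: B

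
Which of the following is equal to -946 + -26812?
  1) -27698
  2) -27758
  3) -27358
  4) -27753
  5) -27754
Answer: 2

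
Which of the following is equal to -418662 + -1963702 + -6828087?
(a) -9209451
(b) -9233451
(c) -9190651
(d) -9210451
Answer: d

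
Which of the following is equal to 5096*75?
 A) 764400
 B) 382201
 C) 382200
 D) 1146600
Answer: C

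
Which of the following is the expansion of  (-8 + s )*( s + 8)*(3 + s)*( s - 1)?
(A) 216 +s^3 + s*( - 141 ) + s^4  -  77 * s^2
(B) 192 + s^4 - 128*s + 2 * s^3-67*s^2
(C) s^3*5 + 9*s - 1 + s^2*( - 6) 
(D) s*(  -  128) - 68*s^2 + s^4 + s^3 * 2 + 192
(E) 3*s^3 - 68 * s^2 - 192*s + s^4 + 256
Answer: B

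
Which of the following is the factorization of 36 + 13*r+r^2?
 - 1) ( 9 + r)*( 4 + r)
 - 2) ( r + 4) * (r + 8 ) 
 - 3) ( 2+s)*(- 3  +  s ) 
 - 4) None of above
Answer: 1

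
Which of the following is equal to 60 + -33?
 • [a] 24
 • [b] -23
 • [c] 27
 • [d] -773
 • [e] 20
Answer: c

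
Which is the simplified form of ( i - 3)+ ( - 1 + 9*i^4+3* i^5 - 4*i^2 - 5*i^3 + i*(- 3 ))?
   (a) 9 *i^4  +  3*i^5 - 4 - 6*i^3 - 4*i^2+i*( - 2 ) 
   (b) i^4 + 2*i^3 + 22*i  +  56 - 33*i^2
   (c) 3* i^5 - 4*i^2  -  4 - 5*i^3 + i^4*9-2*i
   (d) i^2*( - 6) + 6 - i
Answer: c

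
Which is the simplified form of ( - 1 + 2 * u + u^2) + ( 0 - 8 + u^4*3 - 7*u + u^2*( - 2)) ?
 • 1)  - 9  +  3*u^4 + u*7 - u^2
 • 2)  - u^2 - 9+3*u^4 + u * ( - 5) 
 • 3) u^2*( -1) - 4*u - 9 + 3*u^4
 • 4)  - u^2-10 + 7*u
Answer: 2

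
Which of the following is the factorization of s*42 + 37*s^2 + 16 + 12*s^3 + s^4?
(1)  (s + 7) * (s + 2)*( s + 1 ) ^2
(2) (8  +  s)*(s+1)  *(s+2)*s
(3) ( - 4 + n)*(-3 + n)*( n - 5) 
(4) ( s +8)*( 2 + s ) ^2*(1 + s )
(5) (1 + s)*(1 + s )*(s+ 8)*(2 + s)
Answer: 5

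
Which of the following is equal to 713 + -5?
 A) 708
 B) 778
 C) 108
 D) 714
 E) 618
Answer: A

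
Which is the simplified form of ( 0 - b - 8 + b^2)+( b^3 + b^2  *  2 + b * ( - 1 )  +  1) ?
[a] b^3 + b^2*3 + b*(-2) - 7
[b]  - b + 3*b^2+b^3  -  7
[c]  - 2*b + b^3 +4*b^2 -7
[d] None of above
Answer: a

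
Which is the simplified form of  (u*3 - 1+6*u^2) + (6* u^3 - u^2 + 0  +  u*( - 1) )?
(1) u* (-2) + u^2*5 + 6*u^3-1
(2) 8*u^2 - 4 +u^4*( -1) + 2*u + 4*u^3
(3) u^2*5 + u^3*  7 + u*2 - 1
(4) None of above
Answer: 4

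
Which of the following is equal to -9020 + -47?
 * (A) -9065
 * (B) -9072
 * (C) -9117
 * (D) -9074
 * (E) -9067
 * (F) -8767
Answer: E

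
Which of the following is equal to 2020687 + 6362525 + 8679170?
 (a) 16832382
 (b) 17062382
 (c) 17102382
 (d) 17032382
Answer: b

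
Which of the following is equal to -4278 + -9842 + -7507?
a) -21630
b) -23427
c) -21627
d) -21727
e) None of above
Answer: c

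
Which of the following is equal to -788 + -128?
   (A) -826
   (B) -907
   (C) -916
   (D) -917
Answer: C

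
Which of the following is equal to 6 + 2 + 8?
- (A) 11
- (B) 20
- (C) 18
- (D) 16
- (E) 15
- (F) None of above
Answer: D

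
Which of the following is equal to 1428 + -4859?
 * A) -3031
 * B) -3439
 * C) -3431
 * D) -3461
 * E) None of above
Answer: C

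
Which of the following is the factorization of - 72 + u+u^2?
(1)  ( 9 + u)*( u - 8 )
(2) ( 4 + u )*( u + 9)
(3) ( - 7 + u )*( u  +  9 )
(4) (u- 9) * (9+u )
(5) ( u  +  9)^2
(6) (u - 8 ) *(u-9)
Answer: 1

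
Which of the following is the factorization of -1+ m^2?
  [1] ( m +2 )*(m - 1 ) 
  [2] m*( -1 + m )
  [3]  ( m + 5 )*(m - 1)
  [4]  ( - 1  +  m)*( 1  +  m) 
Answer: 4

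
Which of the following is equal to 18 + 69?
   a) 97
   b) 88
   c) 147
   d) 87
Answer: d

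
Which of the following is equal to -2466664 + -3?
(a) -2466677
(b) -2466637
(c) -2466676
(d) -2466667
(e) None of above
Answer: d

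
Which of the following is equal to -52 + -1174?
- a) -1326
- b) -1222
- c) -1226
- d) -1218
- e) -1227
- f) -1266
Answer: c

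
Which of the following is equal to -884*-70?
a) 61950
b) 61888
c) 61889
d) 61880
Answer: d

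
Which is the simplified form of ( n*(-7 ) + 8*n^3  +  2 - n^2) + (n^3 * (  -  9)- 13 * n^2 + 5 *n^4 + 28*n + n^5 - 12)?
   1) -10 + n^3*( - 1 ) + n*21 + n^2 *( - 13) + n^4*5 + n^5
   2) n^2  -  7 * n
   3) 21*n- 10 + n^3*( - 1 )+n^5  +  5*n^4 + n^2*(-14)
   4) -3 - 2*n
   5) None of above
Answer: 3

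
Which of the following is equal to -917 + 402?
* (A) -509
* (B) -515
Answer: B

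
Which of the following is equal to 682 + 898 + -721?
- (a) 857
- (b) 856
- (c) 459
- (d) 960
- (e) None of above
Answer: e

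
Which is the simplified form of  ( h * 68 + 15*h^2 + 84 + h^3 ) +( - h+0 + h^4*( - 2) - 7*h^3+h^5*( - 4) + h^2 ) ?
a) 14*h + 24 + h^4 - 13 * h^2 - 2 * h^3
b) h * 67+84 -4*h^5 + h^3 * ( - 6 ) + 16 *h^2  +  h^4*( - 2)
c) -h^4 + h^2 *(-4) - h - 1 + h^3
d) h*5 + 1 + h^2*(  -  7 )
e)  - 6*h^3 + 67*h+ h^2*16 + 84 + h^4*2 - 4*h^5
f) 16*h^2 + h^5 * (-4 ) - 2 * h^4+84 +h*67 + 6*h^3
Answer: b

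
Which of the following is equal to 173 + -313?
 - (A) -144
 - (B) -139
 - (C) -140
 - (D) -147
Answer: C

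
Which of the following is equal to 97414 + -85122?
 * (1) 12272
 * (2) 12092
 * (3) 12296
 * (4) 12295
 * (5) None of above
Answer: 5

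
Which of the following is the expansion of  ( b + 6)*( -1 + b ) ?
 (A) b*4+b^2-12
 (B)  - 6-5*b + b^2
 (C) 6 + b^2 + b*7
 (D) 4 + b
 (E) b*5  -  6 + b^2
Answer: E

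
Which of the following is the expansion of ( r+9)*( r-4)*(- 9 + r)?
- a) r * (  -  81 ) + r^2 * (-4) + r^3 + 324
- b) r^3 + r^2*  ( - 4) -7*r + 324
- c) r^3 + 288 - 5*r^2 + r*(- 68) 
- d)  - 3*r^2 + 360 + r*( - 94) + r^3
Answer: a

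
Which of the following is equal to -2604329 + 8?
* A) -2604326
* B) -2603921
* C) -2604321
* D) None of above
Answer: C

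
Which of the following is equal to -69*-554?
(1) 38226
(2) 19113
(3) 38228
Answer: 1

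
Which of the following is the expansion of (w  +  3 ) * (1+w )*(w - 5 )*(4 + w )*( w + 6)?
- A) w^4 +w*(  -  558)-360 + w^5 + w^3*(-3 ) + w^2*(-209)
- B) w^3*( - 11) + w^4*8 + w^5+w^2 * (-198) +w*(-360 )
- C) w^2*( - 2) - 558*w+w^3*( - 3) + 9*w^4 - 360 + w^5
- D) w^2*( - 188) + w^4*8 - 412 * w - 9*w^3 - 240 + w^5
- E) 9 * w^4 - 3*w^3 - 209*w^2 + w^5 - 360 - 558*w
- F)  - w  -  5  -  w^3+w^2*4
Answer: E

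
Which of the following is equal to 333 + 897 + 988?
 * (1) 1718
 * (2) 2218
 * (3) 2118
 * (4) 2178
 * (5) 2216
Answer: 2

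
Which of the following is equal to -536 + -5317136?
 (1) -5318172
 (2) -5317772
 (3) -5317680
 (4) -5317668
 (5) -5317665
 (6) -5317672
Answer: 6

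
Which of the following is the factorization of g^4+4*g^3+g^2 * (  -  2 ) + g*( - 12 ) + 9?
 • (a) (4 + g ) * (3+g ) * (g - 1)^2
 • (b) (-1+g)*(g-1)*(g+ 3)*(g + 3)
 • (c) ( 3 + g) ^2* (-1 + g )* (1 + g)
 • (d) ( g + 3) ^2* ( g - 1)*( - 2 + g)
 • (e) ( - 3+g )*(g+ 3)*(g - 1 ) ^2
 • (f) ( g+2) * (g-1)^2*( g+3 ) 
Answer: b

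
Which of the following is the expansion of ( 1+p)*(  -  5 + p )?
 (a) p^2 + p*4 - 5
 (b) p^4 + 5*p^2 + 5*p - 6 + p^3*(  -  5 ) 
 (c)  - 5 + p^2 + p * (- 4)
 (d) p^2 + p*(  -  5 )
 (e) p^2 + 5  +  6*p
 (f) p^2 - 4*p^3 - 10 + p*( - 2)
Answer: c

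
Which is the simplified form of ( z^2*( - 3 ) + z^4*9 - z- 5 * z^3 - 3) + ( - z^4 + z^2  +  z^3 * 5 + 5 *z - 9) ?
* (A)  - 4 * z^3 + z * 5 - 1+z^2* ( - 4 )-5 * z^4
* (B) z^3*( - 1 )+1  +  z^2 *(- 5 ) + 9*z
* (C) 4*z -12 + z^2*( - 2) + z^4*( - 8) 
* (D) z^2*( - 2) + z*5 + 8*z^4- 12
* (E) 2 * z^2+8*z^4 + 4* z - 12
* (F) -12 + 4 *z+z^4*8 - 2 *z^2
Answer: F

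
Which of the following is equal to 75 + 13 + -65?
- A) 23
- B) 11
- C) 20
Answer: A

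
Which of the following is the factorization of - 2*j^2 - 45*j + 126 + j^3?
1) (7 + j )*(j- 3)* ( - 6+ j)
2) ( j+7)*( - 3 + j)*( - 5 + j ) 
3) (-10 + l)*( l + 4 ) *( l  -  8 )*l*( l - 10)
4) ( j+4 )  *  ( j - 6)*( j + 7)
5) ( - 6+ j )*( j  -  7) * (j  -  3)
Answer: 1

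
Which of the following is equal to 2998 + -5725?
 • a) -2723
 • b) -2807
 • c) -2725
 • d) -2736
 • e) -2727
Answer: e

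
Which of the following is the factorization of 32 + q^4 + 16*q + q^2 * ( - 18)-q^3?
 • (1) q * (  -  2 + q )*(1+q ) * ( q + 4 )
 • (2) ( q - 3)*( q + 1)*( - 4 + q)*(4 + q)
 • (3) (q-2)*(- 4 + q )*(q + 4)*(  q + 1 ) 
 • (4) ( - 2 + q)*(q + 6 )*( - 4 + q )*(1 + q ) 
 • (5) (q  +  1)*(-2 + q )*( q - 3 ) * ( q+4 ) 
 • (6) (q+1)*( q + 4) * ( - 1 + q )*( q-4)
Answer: 3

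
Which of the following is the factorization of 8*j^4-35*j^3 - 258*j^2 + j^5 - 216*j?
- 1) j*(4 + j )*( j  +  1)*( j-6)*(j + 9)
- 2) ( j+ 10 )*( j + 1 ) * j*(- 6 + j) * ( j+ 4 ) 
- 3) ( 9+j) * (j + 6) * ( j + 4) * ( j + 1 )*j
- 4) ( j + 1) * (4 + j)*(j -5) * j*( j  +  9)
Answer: 1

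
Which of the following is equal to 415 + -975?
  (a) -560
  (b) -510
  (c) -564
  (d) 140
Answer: a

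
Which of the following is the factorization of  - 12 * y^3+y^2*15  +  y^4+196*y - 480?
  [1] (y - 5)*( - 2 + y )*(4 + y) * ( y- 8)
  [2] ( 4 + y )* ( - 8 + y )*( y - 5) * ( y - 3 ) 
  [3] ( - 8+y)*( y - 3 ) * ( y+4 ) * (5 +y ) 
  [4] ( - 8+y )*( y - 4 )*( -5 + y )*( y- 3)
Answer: 2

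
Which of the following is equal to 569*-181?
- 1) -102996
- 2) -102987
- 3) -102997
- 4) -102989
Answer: 4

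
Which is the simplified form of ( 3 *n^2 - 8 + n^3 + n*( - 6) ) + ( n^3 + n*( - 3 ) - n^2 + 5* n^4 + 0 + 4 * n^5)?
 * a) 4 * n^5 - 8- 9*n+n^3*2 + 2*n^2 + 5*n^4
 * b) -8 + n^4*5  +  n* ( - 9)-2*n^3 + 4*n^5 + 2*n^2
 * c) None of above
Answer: a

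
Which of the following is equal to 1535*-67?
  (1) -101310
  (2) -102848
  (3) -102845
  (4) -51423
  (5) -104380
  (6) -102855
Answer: 3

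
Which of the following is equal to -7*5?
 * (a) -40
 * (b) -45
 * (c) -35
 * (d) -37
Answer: c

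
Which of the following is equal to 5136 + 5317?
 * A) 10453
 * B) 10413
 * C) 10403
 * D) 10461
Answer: A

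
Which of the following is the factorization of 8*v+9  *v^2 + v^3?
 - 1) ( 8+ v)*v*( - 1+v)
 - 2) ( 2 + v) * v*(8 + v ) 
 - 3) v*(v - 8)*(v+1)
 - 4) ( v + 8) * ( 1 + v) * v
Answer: 4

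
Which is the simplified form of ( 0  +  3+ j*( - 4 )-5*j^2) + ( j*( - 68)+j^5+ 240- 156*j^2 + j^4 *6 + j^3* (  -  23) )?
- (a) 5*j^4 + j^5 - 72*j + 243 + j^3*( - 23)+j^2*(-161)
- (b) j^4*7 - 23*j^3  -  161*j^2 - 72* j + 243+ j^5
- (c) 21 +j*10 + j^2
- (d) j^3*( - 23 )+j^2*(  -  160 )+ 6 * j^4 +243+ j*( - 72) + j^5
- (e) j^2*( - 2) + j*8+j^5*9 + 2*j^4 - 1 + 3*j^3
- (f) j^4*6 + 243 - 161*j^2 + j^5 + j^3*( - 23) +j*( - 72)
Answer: f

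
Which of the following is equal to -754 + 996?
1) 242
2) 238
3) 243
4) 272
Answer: 1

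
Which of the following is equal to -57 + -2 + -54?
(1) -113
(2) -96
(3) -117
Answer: 1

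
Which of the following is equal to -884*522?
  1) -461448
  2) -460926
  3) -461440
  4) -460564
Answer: 1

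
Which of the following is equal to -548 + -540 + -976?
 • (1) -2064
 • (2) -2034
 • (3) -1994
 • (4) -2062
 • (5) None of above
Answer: 1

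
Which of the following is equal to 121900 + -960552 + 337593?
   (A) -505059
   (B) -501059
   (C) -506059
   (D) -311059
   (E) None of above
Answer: B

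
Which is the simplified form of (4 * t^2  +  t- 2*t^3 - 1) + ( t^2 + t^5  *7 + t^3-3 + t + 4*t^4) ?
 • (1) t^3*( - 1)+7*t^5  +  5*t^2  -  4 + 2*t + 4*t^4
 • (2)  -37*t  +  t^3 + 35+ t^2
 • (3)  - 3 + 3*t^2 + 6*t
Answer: 1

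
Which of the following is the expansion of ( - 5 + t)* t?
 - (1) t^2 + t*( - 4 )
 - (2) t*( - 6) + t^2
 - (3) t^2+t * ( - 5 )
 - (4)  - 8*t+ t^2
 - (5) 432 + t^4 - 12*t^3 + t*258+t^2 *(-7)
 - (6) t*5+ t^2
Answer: 3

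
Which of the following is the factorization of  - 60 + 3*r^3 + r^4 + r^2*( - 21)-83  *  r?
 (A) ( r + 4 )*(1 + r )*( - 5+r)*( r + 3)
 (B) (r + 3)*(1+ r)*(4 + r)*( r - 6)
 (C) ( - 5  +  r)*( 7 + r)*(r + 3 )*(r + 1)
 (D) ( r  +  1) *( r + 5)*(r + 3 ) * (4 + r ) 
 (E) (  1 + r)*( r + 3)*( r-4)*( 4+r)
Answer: A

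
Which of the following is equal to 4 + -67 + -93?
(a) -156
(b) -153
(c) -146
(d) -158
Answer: a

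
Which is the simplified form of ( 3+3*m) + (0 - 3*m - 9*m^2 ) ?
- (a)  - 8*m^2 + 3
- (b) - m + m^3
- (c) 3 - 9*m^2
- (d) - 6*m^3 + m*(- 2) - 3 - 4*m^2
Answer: c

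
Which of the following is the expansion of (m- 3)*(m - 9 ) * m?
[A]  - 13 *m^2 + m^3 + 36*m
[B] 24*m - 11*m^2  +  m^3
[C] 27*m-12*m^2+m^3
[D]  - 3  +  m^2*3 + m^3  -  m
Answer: C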